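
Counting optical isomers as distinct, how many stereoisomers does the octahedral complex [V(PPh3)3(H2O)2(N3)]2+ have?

3

In an octahedral complex each vertex has one trans partner and four cis neighbours.
Working through the distinct placements yields 3 geometric isomers: PPh3 mer, H2O trans; PPh3 mer, H2O cis; PPh3 fac, H2O cis.
Each arrangement has an internal mirror plane or centre of symmetry, so none is chiral.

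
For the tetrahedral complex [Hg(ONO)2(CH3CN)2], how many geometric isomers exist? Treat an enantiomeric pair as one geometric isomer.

1

All four vertices of a tetrahedron are equivalent and mutually adjacent, so cis/trans isomerism cannot arise.
Only one geometric arrangement is possible.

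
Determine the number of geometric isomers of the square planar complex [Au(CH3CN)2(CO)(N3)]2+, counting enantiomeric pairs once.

2

A square has two trans pairs of vertices; adjacent vertices are cis.
The distinct arrangements are (2 in all): CH3CN cis; CH3CN trans.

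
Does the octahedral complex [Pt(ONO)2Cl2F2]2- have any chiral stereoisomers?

yes

In an octahedral complex each vertex has one trans partner and four cis neighbours.
The distinct arrangements are (5 in all): ONO trans, Cl trans, F trans; ONO cis, Cl trans, F cis; ONO trans, Cl cis, F cis; ONO cis, Cl cis, F cis (chiral); ONO cis, Cl cis, F trans.
One of these lacks any improper symmetry element and so occurs as an enantiomeric pair, giving 5 + 1 = 6 stereoisomers in total.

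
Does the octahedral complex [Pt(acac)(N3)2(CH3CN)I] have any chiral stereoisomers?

Each acac is bidentate and must span two cis positions.
Systematic placement gives 4 geometric isomers: N3 cis (3 arrangements, 2 chiral); N3 trans.
Of these, 2 lack any improper symmetry element and so occur as enantiomeric pairs, giving 4 + 2 = 6 stereoisomers in total.

yes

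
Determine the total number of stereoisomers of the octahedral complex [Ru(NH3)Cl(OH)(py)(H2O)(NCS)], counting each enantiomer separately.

30

An octahedron has six vertices in three trans pairs; every non-trans pair is cis.
Placing the ligands in turn and identifying arrangements related by rotation or reflection leaves 15 distinct geometric isomers.
Of these, 15 lack any improper symmetry element and so occur as enantiomeric pairs, giving 15 + 15 = 30 stereoisomers in total.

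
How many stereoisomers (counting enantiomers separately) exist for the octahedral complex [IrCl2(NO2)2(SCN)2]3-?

6

There are 5 geometric isomers: Cl trans, NO2 trans, SCN trans; Cl trans, NO2 cis, SCN cis; Cl cis, NO2 cis, SCN trans; Cl cis, NO2 cis, SCN cis (chiral); Cl cis, NO2 trans, SCN cis.
One of these lacks any improper symmetry element and so occurs as an enantiomeric pair, giving 5 + 1 = 6 stereoisomers in total.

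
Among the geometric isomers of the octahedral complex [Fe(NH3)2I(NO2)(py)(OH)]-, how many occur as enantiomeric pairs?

In an octahedral complex each vertex has one trans partner and four cis neighbours.
Systematic enumeration (placing each ligand type in turn and discarding arrangements equivalent by rotation or reflection) gives 9 geometric isomers.
Of these, 6 lack any improper symmetry element and so occur as enantiomeric pairs, giving 9 + 6 = 15 stereoisomers in total.

6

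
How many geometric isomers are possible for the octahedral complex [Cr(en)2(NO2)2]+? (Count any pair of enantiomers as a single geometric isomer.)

In an octahedral complex each vertex has one trans partner and four cis neighbours.
Each en is bidentate and must span two cis positions.
Working through the distinct placements yields 2 geometric isomers: NO2 trans; NO2 cis (chiral).

2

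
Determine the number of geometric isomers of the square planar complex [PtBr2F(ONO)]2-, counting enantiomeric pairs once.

2

Working through the distinct placements yields 2 geometric isomers: Br cis; Br trans.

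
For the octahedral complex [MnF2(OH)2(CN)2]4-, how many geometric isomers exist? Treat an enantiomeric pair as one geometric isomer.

5

There are 5 geometric isomers: F trans, OH trans, CN trans; F cis, OH cis, CN trans; F cis, OH trans, CN cis; F cis, OH cis, CN cis (chiral); F trans, OH cis, CN cis.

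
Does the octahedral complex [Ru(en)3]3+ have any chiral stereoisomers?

yes

An octahedron has six vertices in three trans pairs; every non-trans pair is cis.
Each en is bidentate and must span two cis positions.
Only one geometric arrangement is possible; it has no improper symmetry element, so it exists as a pair of enantiomers (2 stereoisomers).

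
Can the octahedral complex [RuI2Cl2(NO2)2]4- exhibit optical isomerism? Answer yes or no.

An octahedron has six vertices in three trans pairs; every non-trans pair is cis.
There are 5 geometric isomers: I trans, Cl trans, NO2 trans; I cis, Cl trans, NO2 cis; I cis, Cl cis, NO2 trans; I cis, Cl cis, NO2 cis (chiral); I trans, Cl cis, NO2 cis.
One of these lacks any improper symmetry element and so occurs as an enantiomeric pair, giving 5 + 1 = 6 stereoisomers in total.

yes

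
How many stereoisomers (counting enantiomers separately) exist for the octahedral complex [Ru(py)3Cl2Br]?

The six octahedral sites form three mutually perpendicular trans pairs.
Systematic placement gives 3 geometric isomers: py mer, Cl cis; py mer, Cl trans; py fac, Cl cis.
Each arrangement has an internal mirror plane or centre of symmetry, so none is chiral.

3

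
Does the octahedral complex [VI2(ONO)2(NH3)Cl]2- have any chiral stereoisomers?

In an octahedral complex each vertex has one trans partner and four cis neighbours.
The distinct arrangements are (6 in all): I cis, ONO trans; I cis, ONO cis (3 arrangements, 2 chiral); I trans, ONO trans; I trans, ONO cis.
Of these, 2 lack any improper symmetry element and so occur as enantiomeric pairs, giving 6 + 2 = 8 stereoisomers in total.

yes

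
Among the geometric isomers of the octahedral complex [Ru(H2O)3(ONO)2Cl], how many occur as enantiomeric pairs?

0

An octahedron has six vertices in three trans pairs; every non-trans pair is cis.
Systematic placement gives 3 geometric isomers: H2O mer, ONO trans; H2O fac, ONO cis; H2O mer, ONO cis.
Each arrangement has an internal mirror plane or centre of symmetry, so none is chiral.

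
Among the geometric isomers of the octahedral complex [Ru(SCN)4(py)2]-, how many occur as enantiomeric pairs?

Systematic placement gives 2 geometric isomers: py trans; py cis.
Each arrangement has an internal mirror plane or centre of symmetry, so none is chiral.

0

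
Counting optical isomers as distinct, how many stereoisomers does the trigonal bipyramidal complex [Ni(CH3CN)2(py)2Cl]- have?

In a trigonal bipyramid the two axial positions differ from the three equatorial ones.
Exhaustive case analysis gives 5 geometric isomers.
One of these lacks any improper symmetry element and so occurs as an enantiomeric pair, giving 5 + 1 = 6 stereoisomers in total.

6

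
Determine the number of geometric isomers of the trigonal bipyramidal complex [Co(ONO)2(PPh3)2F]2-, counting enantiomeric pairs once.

5

In a trigonal bipyramid the two axial positions differ from the three equatorial ones.
Placing the ligands in turn and identifying arrangements related by rotation or reflection leaves 5 distinct geometric isomers.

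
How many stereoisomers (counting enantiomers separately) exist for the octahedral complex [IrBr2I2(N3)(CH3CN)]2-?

8

An octahedron has six vertices in three trans pairs; every non-trans pair is cis.
There are 6 geometric isomers: Br trans, I cis; Br trans, I trans; Br cis, I cis (3 arrangements, 2 chiral); Br cis, I trans.
Of these, 2 lack any improper symmetry element and so occur as enantiomeric pairs, giving 6 + 2 = 8 stereoisomers in total.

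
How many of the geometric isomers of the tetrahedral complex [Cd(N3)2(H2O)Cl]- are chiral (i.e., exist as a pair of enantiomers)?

In a tetrahedral complex all four positions are equivalent and every pair of ligands is adjacent — there is no cis/trans distinction.
Only one geometric arrangement is possible.

0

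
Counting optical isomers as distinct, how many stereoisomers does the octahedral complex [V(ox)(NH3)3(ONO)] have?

2

Each ox is bidentate and must span two cis positions.
Systematic placement gives 2 geometric isomers: NH3 mer; NH3 fac.
Each arrangement has an internal mirror plane or centre of symmetry, so none is chiral.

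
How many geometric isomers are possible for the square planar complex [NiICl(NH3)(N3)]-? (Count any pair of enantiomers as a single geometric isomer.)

3

In a square planar complex each vertex has one trans partner and two cis neighbours.
Working through the distinct placements yields 3 geometric isomers: (Cl/N3 trans, I/NH3 trans); (Cl/NH3 trans, I/N3 trans); (Cl/I trans, N3/NH3 trans).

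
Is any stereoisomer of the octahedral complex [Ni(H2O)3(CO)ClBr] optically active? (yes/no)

An octahedron has six vertices in three trans pairs; every non-trans pair is cis.
The distinct arrangements are (4 in all): H2O mer (3 arrangements); H2O fac (chiral).
One of these lacks any improper symmetry element and so occurs as an enantiomeric pair, giving 4 + 1 = 5 stereoisomers in total.

yes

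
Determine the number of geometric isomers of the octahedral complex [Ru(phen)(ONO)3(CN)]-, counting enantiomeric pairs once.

In an octahedral complex each vertex has one trans partner and four cis neighbours.
Each phen is bidentate and must span two cis positions.
The distinct arrangements are (2 in all): ONO fac; ONO mer.

2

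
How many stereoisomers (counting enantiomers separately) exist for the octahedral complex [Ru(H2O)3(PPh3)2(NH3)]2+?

An octahedron has six vertices in three trans pairs; every non-trans pair is cis.
There are 3 geometric isomers: H2O mer, PPh3 trans; H2O mer, PPh3 cis; H2O fac, PPh3 cis.
Each arrangement has an internal mirror plane or centre of symmetry, so none is chiral.

3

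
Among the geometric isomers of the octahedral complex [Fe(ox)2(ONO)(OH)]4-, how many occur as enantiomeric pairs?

1

An octahedron has six vertices in three trans pairs; every non-trans pair is cis.
Each ox is bidentate and must span two cis positions.
Working through the distinct placements yields 2 geometric isomers: ONO and OH mutually trans; ONO and OH mutually cis (chiral).
One of these lacks any improper symmetry element and so occurs as an enantiomeric pair, giving 2 + 1 = 3 stereoisomers in total.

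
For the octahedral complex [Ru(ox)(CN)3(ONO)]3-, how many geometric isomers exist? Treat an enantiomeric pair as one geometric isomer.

2

Each ox is bidentate and must span two cis positions.
There are 2 geometric isomers: CN mer; CN fac.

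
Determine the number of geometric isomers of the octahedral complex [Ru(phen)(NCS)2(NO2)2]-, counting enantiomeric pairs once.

In an octahedral complex each vertex has one trans partner and four cis neighbours.
Each phen is bidentate and must span two cis positions.
Systematic placement gives 3 geometric isomers: NCS trans, NO2 cis; NCS cis, NO2 cis (chiral); NCS cis, NO2 trans.

3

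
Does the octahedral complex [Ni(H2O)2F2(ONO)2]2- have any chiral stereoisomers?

An octahedron has six vertices in three trans pairs; every non-trans pair is cis.
Working through the distinct placements yields 5 geometric isomers: H2O trans, F trans, ONO trans; H2O cis, F trans, ONO cis; H2O cis, F cis, ONO trans; H2O cis, F cis, ONO cis (chiral); H2O trans, F cis, ONO cis.
One of these lacks any improper symmetry element and so occurs as an enantiomeric pair, giving 5 + 1 = 6 stereoisomers in total.

yes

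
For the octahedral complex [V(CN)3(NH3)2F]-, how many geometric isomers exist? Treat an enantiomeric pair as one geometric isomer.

An octahedron has six vertices in three trans pairs; every non-trans pair is cis.
Working through the distinct placements yields 3 geometric isomers: CN mer, NH3 trans; CN mer, NH3 cis; CN fac, NH3 cis.

3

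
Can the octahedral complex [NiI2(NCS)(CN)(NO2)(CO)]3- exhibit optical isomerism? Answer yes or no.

yes

Placing the ligands in turn and identifying arrangements related by rotation or reflection leaves 9 distinct geometric isomers.
Of these, 6 lack any improper symmetry element and so occur as enantiomeric pairs, giving 9 + 6 = 15 stereoisomers in total.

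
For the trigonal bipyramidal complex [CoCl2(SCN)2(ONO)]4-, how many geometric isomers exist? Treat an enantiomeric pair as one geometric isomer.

Systematic enumeration (placing each ligand type in turn and discarding arrangements equivalent by rotation or reflection) gives 5 geometric isomers.

5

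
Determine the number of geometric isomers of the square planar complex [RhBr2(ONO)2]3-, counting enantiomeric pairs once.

Working through the distinct placements yields 2 geometric isomers: Br cis; Br trans.

2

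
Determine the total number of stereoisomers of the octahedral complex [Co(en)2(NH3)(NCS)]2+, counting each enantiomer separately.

The six octahedral sites form three mutually perpendicular trans pairs.
Each en is bidentate and must span two cis positions.
There are 2 geometric isomers: NH3 and NCS mutually trans; NH3 and NCS mutually cis (chiral).
One of these lacks any improper symmetry element and so occurs as an enantiomeric pair, giving 2 + 1 = 3 stereoisomers in total.

3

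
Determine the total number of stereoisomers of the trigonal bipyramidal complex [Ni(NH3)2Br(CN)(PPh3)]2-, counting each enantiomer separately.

10

In a trigonal bipyramid the two axial positions differ from the three equatorial ones.
Systematic enumeration (placing each ligand type in turn and discarding arrangements equivalent by rotation or reflection) gives 7 geometric isomers.
Of these, 3 lack any improper symmetry element and so occur as enantiomeric pairs, giving 7 + 3 = 10 stereoisomers in total.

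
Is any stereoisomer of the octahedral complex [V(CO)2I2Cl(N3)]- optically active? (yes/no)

yes

In an octahedral complex each vertex has one trans partner and four cis neighbours.
There are 6 geometric isomers: CO trans, I cis; CO trans, I trans; CO cis, I cis (3 arrangements, 2 chiral); CO cis, I trans.
Of these, 2 lack any improper symmetry element and so occur as enantiomeric pairs, giving 6 + 2 = 8 stereoisomers in total.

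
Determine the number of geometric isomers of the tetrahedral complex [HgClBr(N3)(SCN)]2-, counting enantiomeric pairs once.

All four vertices of a tetrahedron are equivalent and mutually adjacent, so cis/trans isomerism cannot arise.
Only one geometric arrangement is possible; it has no improper symmetry element, so it exists as a pair of enantiomers (2 stereoisomers).

1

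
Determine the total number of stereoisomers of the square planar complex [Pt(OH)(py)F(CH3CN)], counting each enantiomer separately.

3

A square has two trans pairs of vertices; adjacent vertices are cis.
Systematic placement gives 3 geometric isomers: (CH3CN/OH trans, F/py trans); (CH3CN/py trans, F/OH trans); (CH3CN/F trans, OH/py trans).
Each arrangement has an internal mirror plane or centre of symmetry, so none is chiral.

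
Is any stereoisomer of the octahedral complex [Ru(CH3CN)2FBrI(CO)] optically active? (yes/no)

An octahedron has six vertices in three trans pairs; every non-trans pair is cis.
Systematic enumeration (placing each ligand type in turn and discarding arrangements equivalent by rotation or reflection) gives 9 geometric isomers.
Of these, 6 lack any improper symmetry element and so occur as enantiomeric pairs, giving 9 + 6 = 15 stereoisomers in total.

yes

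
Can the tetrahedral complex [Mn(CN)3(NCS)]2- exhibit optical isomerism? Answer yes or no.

no

All four vertices of a tetrahedron are equivalent and mutually adjacent, so cis/trans isomerism cannot arise.
Only one geometric arrangement is possible.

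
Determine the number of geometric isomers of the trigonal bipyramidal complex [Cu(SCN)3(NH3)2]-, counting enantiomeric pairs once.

In a trigonal bipyramid the two axial positions differ from the three equatorial ones.
Systematic placement gives 3 geometric isomers: NH3 both axial; NH3 one axial, one equatorial; NH3 both equatorial.

3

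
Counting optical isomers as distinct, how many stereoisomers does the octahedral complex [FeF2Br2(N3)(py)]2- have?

Working through the distinct placements yields 6 geometric isomers: F trans, Br trans; F cis, Br trans; F cis, Br cis (3 arrangements, 2 chiral); F trans, Br cis.
Of these, 2 lack any improper symmetry element and so occur as enantiomeric pairs, giving 6 + 2 = 8 stereoisomers in total.

8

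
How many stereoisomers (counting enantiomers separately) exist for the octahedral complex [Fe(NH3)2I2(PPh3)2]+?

6

The six octahedral sites form three mutually perpendicular trans pairs.
The distinct arrangements are (5 in all): NH3 trans, I trans, PPh3 trans; NH3 cis, I trans, PPh3 cis; NH3 cis, I cis, PPh3 trans; NH3 cis, I cis, PPh3 cis (chiral); NH3 trans, I cis, PPh3 cis.
One of these lacks any improper symmetry element and so occurs as an enantiomeric pair, giving 5 + 1 = 6 stereoisomers in total.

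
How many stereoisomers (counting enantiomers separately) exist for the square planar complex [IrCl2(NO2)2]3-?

2

In a square planar complex each vertex has one trans partner and two cis neighbours.
The distinct arrangements are (2 in all): Cl cis; Cl trans.
Each arrangement has an internal mirror plane or centre of symmetry, so none is chiral.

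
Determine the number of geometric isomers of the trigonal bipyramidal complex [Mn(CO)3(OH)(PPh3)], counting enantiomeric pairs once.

4

A trigonal bipyramid has two axial and three equatorial sites, which are chemically inequivalent.
The distinct arrangements are (4 in all): OH equatorial, PPh3 equatorial; OH axial, PPh3 equatorial; OH equatorial, PPh3 axial; OH axial, PPh3 axial.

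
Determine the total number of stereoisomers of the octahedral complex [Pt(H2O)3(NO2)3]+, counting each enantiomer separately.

In an octahedral complex each vertex has one trans partner and four cis neighbours.
There are 2 geometric isomers: H2O mer; H2O fac.
Each arrangement has an internal mirror plane or centre of symmetry, so none is chiral.

2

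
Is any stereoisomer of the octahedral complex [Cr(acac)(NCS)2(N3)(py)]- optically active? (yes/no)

yes

Each acac is bidentate and must span two cis positions.
Systematic placement gives 4 geometric isomers: NCS cis (3 arrangements, 2 chiral); NCS trans.
Of these, 2 lack any improper symmetry element and so occur as enantiomeric pairs, giving 4 + 2 = 6 stereoisomers in total.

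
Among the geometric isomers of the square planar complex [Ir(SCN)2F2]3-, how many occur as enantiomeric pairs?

Systematic placement gives 2 geometric isomers: SCN cis; SCN trans.
Each arrangement has an internal mirror plane or centre of symmetry, so none is chiral.

0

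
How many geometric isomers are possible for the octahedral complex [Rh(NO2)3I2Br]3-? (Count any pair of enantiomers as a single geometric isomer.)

3

In an octahedral complex each vertex has one trans partner and four cis neighbours.
The distinct arrangements are (3 in all): NO2 mer, I cis; NO2 mer, I trans; NO2 fac, I cis.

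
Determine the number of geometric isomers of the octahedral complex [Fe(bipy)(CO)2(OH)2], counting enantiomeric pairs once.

3

An octahedron has six vertices in three trans pairs; every non-trans pair is cis.
Each bipy is bidentate and must span two cis positions.
Systematic placement gives 3 geometric isomers: CO trans, OH cis; CO cis, OH cis (chiral); CO cis, OH trans.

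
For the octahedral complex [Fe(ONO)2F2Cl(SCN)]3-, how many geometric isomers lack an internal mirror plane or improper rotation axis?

In an octahedral complex each vertex has one trans partner and four cis neighbours.
There are 6 geometric isomers: ONO cis, F cis (3 arrangements, 2 chiral); ONO trans, F cis; ONO cis, F trans; ONO trans, F trans.
Of these, 2 lack any improper symmetry element and so occur as enantiomeric pairs, giving 6 + 2 = 8 stereoisomers in total.

2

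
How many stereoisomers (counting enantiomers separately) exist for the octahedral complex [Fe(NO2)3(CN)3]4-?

2

The six octahedral sites form three mutually perpendicular trans pairs.
The distinct arrangements are (2 in all): NO2 mer; NO2 fac.
Each arrangement has an internal mirror plane or centre of symmetry, so none is chiral.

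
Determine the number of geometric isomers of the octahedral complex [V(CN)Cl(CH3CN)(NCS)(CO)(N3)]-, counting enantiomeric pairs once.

In an octahedral complex each vertex has one trans partner and four cis neighbours.
Exhaustive case analysis gives 15 geometric isomers.

15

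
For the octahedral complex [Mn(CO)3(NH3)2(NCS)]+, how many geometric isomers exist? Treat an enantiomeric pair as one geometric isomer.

3

The six octahedral sites form three mutually perpendicular trans pairs.
There are 3 geometric isomers: CO mer, NH3 trans; CO mer, NH3 cis; CO fac, NH3 cis.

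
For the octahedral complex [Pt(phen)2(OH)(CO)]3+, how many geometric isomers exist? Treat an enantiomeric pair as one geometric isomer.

2

The six octahedral sites form three mutually perpendicular trans pairs.
Each phen is bidentate and must span two cis positions.
There are 2 geometric isomers: OH and CO mutually trans; OH and CO mutually cis (chiral).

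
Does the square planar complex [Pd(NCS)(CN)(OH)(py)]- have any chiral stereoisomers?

There are 3 geometric isomers: (CN/OH trans, NCS/py trans); (CN/py trans, NCS/OH trans); (CN/NCS trans, OH/py trans).
Each arrangement has an internal mirror plane or centre of symmetry, so none is chiral.

no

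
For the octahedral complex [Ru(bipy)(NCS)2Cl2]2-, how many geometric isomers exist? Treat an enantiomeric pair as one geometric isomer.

3

An octahedron has six vertices in three trans pairs; every non-trans pair is cis.
Each bipy is bidentate and must span two cis positions.
The distinct arrangements are (3 in all): NCS cis, Cl trans; NCS cis, Cl cis (chiral); NCS trans, Cl cis.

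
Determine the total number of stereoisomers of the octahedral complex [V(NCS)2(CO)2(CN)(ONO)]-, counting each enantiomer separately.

8

The distinct arrangements are (6 in all): NCS cis, CO cis (3 arrangements, 2 chiral); NCS trans, CO cis; NCS cis, CO trans; NCS trans, CO trans.
Of these, 2 lack any improper symmetry element and so occur as enantiomeric pairs, giving 6 + 2 = 8 stereoisomers in total.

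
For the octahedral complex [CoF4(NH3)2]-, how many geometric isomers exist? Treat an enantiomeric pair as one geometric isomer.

2

In an octahedral complex each vertex has one trans partner and four cis neighbours.
Systematic placement gives 2 geometric isomers: NH3 trans; NH3 cis.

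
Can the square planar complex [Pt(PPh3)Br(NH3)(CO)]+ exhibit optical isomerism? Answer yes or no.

A square has two trans pairs of vertices; adjacent vertices are cis.
The distinct arrangements are (3 in all): (Br/NH3 trans, CO/PPh3 trans); (Br/PPh3 trans, CO/NH3 trans); (Br/CO trans, NH3/PPh3 trans).
Each arrangement has an internal mirror plane or centre of symmetry, so none is chiral.

no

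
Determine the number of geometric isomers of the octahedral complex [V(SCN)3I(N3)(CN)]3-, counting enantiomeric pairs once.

The distinct arrangements are (4 in all): SCN mer (3 arrangements); SCN fac (chiral).

4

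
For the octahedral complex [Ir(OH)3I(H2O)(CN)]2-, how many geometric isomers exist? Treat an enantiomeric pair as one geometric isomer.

4

The six octahedral sites form three mutually perpendicular trans pairs.
There are 4 geometric isomers: OH mer (3 arrangements); OH fac (chiral).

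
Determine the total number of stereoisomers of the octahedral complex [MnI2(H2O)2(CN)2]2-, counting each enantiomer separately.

The distinct arrangements are (5 in all): I trans, H2O trans, CN trans; I cis, H2O cis, CN trans; I trans, H2O cis, CN cis; I cis, H2O cis, CN cis (chiral); I cis, H2O trans, CN cis.
One of these lacks any improper symmetry element and so occurs as an enantiomeric pair, giving 5 + 1 = 6 stereoisomers in total.

6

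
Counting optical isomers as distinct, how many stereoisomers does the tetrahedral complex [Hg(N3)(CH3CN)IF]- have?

2

In a tetrahedral complex all four positions are equivalent and every pair of ligands is adjacent — there is no cis/trans distinction.
Only one geometric arrangement is possible; it has no improper symmetry element, so it exists as a pair of enantiomers (2 stereoisomers).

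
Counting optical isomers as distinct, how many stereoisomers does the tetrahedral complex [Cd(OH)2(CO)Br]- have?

1

In a tetrahedral complex all four positions are equivalent and every pair of ligands is adjacent — there is no cis/trans distinction.
Only one geometric arrangement is possible.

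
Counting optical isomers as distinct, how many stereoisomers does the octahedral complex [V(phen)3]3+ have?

An octahedron has six vertices in three trans pairs; every non-trans pair is cis.
Each phen is bidentate and must span two cis positions.
Only one geometric arrangement is possible; it has no improper symmetry element, so it exists as a pair of enantiomers (2 stereoisomers).

2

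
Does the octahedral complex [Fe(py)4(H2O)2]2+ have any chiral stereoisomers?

In an octahedral complex each vertex has one trans partner and four cis neighbours.
The distinct arrangements are (2 in all): H2O trans; H2O cis.
Each arrangement has an internal mirror plane or centre of symmetry, so none is chiral.

no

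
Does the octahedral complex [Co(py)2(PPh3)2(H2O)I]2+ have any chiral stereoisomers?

yes

In an octahedral complex each vertex has one trans partner and four cis neighbours.
Working through the distinct placements yields 6 geometric isomers: py trans, PPh3 trans; py cis, PPh3 cis (3 arrangements, 2 chiral); py trans, PPh3 cis; py cis, PPh3 trans.
Of these, 2 lack any improper symmetry element and so occur as enantiomeric pairs, giving 6 + 2 = 8 stereoisomers in total.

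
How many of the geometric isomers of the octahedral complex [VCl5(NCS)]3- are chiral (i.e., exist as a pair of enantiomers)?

0

Only one geometric arrangement is possible.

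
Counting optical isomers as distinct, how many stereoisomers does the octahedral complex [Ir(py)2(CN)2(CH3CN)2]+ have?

In an octahedral complex each vertex has one trans partner and four cis neighbours.
Working through the distinct placements yields 5 geometric isomers: py trans, CN trans, CH3CN trans; py cis, CN cis, CH3CN trans; py trans, CN cis, CH3CN cis; py cis, CN cis, CH3CN cis (chiral); py cis, CN trans, CH3CN cis.
One of these lacks any improper symmetry element and so occurs as an enantiomeric pair, giving 5 + 1 = 6 stereoisomers in total.

6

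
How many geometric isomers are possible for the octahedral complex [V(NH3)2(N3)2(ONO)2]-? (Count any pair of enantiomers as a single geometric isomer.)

5

In an octahedral complex each vertex has one trans partner and four cis neighbours.
The distinct arrangements are (5 in all): NH3 trans, N3 trans, ONO trans; NH3 cis, N3 trans, ONO cis; NH3 cis, N3 cis, ONO trans; NH3 cis, N3 cis, ONO cis (chiral); NH3 trans, N3 cis, ONO cis.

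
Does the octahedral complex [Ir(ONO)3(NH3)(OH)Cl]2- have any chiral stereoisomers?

An octahedron has six vertices in three trans pairs; every non-trans pair is cis.
Systematic placement gives 4 geometric isomers: ONO mer (3 arrangements); ONO fac (chiral).
One of these lacks any improper symmetry element and so occurs as an enantiomeric pair, giving 4 + 1 = 5 stereoisomers in total.

yes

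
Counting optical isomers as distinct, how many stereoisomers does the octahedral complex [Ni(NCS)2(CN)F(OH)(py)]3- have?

15

Placing the ligands in turn and identifying arrangements related by rotation or reflection leaves 9 distinct geometric isomers.
Of these, 6 lack any improper symmetry element and so occur as enantiomeric pairs, giving 9 + 6 = 15 stereoisomers in total.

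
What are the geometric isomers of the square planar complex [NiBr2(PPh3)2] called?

cis and trans

In a square planar complex each vertex has one trans partner and two cis neighbours.
There are 2 geometric isomers: Br cis; Br trans.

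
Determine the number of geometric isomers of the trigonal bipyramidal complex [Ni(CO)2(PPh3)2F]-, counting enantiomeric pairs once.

In a trigonal bipyramid the two axial positions differ from the three equatorial ones.
Systematic enumeration (placing each ligand type in turn and discarding arrangements equivalent by rotation or reflection) gives 5 geometric isomers.

5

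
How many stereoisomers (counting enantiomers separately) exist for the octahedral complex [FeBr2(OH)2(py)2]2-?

Working through the distinct placements yields 5 geometric isomers: Br trans, OH trans, py trans; Br trans, OH cis, py cis; Br cis, OH cis, py trans; Br cis, OH cis, py cis (chiral); Br cis, OH trans, py cis.
One of these lacks any improper symmetry element and so occurs as an enantiomeric pair, giving 5 + 1 = 6 stereoisomers in total.

6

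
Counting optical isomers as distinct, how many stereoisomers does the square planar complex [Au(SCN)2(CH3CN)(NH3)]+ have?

In a square planar complex each vertex has one trans partner and two cis neighbours.
The distinct arrangements are (2 in all): SCN cis; SCN trans.
Each arrangement has an internal mirror plane or centre of symmetry, so none is chiral.

2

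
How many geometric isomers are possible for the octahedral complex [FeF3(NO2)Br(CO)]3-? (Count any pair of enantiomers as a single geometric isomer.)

In an octahedral complex each vertex has one trans partner and four cis neighbours.
The distinct arrangements are (4 in all): F mer (3 arrangements); F fac (chiral).

4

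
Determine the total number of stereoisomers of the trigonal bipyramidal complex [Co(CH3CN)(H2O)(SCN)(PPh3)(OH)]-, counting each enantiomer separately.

20

A trigonal bipyramid has two axial and three equatorial sites, which are chemically inequivalent.
Placing the ligands in turn and identifying arrangements related by rotation or reflection leaves 10 distinct geometric isomers.
Of these, 10 lack any improper symmetry element and so occur as enantiomeric pairs, giving 10 + 10 = 20 stereoisomers in total.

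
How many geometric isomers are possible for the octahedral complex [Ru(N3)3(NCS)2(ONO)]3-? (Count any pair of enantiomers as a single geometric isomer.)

3

There are 3 geometric isomers: N3 mer, NCS cis; N3 mer, NCS trans; N3 fac, NCS cis.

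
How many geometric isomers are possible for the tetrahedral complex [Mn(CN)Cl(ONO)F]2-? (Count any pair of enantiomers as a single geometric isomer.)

1

All four vertices of a tetrahedron are equivalent and mutually adjacent, so cis/trans isomerism cannot arise.
Only one geometric arrangement is possible; it has no improper symmetry element, so it exists as a pair of enantiomers (2 stereoisomers).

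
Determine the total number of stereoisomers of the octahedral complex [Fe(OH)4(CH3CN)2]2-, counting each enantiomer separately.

2

The six octahedral sites form three mutually perpendicular trans pairs.
Working through the distinct placements yields 2 geometric isomers: CH3CN trans; CH3CN cis.
Each arrangement has an internal mirror plane or centre of symmetry, so none is chiral.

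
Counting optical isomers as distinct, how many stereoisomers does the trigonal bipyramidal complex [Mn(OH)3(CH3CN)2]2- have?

There are 3 geometric isomers: CH3CN both axial; CH3CN one axial, one equatorial; CH3CN both equatorial.
Each arrangement has an internal mirror plane or centre of symmetry, so none is chiral.

3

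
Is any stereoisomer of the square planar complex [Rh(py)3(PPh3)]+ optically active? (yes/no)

In a square planar complex each vertex has one trans partner and two cis neighbours.
Only one geometric arrangement is possible.

no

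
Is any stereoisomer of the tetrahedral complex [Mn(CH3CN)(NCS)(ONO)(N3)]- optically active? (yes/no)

yes

All four vertices of a tetrahedron are equivalent and mutually adjacent, so cis/trans isomerism cannot arise.
Only one geometric arrangement is possible; it has no improper symmetry element, so it exists as a pair of enantiomers (2 stereoisomers).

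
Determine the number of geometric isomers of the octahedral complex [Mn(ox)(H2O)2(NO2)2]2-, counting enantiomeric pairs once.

3

An octahedron has six vertices in three trans pairs; every non-trans pair is cis.
Each ox is bidentate and must span two cis positions.
Systematic placement gives 3 geometric isomers: H2O trans, NO2 cis; H2O cis, NO2 cis (chiral); H2O cis, NO2 trans.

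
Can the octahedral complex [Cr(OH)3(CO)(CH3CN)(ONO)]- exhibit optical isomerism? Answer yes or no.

The distinct arrangements are (4 in all): OH mer (3 arrangements); OH fac (chiral).
One of these lacks any improper symmetry element and so occurs as an enantiomeric pair, giving 4 + 1 = 5 stereoisomers in total.

yes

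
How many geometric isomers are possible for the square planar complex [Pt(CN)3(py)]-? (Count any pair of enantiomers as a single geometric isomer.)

A square has two trans pairs of vertices; adjacent vertices are cis.
Only one geometric arrangement is possible.

1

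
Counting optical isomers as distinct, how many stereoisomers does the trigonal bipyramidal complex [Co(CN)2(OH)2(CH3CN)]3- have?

6

Systematic enumeration (placing each ligand type in turn and discarding arrangements equivalent by rotation or reflection) gives 5 geometric isomers.
One of these lacks any improper symmetry element and so occurs as an enantiomeric pair, giving 5 + 1 = 6 stereoisomers in total.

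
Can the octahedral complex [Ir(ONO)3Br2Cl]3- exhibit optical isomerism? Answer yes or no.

no

An octahedron has six vertices in three trans pairs; every non-trans pair is cis.
Working through the distinct placements yields 3 geometric isomers: ONO mer, Br trans; ONO mer, Br cis; ONO fac, Br cis.
Each arrangement has an internal mirror plane or centre of symmetry, so none is chiral.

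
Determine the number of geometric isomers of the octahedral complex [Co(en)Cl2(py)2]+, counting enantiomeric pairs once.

An octahedron has six vertices in three trans pairs; every non-trans pair is cis.
Each en is bidentate and must span two cis positions.
Systematic placement gives 3 geometric isomers: Cl trans, py cis; Cl cis, py trans; Cl cis, py cis (chiral).

3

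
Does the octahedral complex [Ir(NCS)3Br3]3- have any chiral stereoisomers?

no

An octahedron has six vertices in three trans pairs; every non-trans pair is cis.
Systematic placement gives 2 geometric isomers: NCS mer; NCS fac.
Each arrangement has an internal mirror plane or centre of symmetry, so none is chiral.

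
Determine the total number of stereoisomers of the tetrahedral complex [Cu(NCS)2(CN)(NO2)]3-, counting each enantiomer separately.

In a tetrahedral complex all four positions are equivalent and every pair of ligands is adjacent — there is no cis/trans distinction.
Only one geometric arrangement is possible.

1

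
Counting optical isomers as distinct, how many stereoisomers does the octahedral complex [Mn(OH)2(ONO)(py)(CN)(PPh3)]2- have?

15

In an octahedral complex each vertex has one trans partner and four cis neighbours.
Systematic enumeration (placing each ligand type in turn and discarding arrangements equivalent by rotation or reflection) gives 9 geometric isomers.
Of these, 6 lack any improper symmetry element and so occur as enantiomeric pairs, giving 9 + 6 = 15 stereoisomers in total.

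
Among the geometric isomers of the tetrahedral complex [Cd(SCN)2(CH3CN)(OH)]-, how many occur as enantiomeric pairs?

0

Only one geometric arrangement is possible.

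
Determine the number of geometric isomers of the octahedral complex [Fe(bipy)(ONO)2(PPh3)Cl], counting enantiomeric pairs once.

Each bipy is bidentate and must span two cis positions.
Systematic placement gives 4 geometric isomers: ONO cis (3 arrangements, 2 chiral); ONO trans.

4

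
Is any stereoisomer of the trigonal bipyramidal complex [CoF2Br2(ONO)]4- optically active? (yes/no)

yes

In a trigonal bipyramid the two axial positions differ from the three equatorial ones.
Systematic enumeration (placing each ligand type in turn and discarding arrangements equivalent by rotation or reflection) gives 5 geometric isomers.
One of these lacks any improper symmetry element and so occurs as an enantiomeric pair, giving 5 + 1 = 6 stereoisomers in total.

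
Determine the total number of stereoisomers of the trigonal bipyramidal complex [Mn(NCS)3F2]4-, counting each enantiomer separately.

3

A trigonal bipyramid has two axial and three equatorial sites, which are chemically inequivalent.
Working through the distinct placements yields 3 geometric isomers: F both axial; F one axial, one equatorial; F both equatorial.
Each arrangement has an internal mirror plane or centre of symmetry, so none is chiral.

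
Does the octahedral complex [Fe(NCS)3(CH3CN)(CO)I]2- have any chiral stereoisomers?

The six octahedral sites form three mutually perpendicular trans pairs.
Systematic placement gives 4 geometric isomers: NCS mer (3 arrangements); NCS fac (chiral).
One of these lacks any improper symmetry element and so occurs as an enantiomeric pair, giving 4 + 1 = 5 stereoisomers in total.

yes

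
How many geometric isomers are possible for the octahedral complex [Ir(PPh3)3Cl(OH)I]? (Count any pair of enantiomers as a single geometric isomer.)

The six octahedral sites form three mutually perpendicular trans pairs.
Working through the distinct placements yields 4 geometric isomers: PPh3 mer (3 arrangements); PPh3 fac (chiral).

4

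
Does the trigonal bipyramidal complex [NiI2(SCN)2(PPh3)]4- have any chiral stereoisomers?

yes

A trigonal bipyramid has two axial and three equatorial sites, which are chemically inequivalent.
Exhaustive case analysis gives 5 geometric isomers.
One of these lacks any improper symmetry element and so occurs as an enantiomeric pair, giving 5 + 1 = 6 stereoisomers in total.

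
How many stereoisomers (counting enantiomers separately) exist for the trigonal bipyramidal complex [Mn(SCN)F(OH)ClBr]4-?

A trigonal bipyramid has two axial and three equatorial sites, which are chemically inequivalent.
Exhaustive case analysis gives 10 geometric isomers.
Of these, 10 lack any improper symmetry element and so occur as enantiomeric pairs, giving 10 + 10 = 20 stereoisomers in total.

20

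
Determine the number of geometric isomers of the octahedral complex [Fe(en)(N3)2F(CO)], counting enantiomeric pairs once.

The six octahedral sites form three mutually perpendicular trans pairs.
Each en is bidentate and must span two cis positions.
Working through the distinct placements yields 4 geometric isomers: N3 cis (3 arrangements, 2 chiral); N3 trans.

4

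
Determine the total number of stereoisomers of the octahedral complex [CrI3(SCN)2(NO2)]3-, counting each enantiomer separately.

An octahedron has six vertices in three trans pairs; every non-trans pair is cis.
The distinct arrangements are (3 in all): I mer, SCN trans; I mer, SCN cis; I fac, SCN cis.
Each arrangement has an internal mirror plane or centre of symmetry, so none is chiral.

3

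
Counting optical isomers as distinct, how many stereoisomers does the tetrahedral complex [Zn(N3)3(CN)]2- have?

Only one geometric arrangement is possible.

1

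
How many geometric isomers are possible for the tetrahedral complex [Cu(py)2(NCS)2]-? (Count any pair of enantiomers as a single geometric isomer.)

In a tetrahedral complex all four positions are equivalent and every pair of ligands is adjacent — there is no cis/trans distinction.
Only one geometric arrangement is possible.

1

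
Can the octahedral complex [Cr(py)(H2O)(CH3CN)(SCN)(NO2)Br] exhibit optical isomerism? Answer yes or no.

yes

Placing the ligands in turn and identifying arrangements related by rotation or reflection leaves 15 distinct geometric isomers.
Of these, 15 lack any improper symmetry element and so occur as enantiomeric pairs, giving 15 + 15 = 30 stereoisomers in total.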